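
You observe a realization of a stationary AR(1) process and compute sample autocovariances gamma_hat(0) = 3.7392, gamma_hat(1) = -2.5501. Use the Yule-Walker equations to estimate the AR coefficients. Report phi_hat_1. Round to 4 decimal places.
\hat\phi_{1} = -0.6820

The Yule-Walker equations for an AR(p) process read, in matrix form,
  Gamma_p phi = r_p,   with   (Gamma_p)_{ij} = gamma(|i - j|),
                       (r_p)_i = gamma(i),   i,j = 1..p.
Substitute the sample gammas (Toeplitz matrix and right-hand side of size 1):
  Gamma_p = [[3.7392]]
  r_p     = [-2.5501]
With p = 1 this is the single equation gamma(0) phi_1 = gamma(1):
  phi_hat_1 = gamma(1) / gamma(0) = -2.5501 / 3.7392 = -0.6820.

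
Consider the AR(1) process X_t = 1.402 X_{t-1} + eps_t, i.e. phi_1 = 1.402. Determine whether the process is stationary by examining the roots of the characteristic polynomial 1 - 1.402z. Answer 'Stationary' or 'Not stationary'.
\text{Not stationary}

The AR(p) characteristic polynomial is P(z) = 1 - 1.402z.
Stationarity requires all roots to lie outside the unit circle, i.e. |z| > 1 for every root.
This is linear in z: 1 + (-1.402) z = 0  =>  z = -1/(-1.402) = 0.713267,  |z| = 0.713267.
Moduli of all roots: 0.7133.
All moduli strictly greater than 1? No.
Verdict: Not stationary.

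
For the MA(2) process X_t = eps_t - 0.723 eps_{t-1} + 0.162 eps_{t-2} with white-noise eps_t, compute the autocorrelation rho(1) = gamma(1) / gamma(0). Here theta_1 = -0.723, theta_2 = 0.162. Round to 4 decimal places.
\rho(1) = -0.5424

For an MA(q) process with theta_0 = 1, the autocovariance is
  gamma(k) = sigma^2 * sum_{i=0..q-k} theta_i * theta_{i+k},
and rho(k) = gamma(k) / gamma(0). Sigma^2 cancels.
  numerator   = (1)*(-0.723) + (-0.723)*(0.162) = -0.840126.
  denominator = (1)^2 + (-0.723)^2 + (0.162)^2 = 1.548973.
  rho(1) = -0.840126 / 1.548973 = -0.5424.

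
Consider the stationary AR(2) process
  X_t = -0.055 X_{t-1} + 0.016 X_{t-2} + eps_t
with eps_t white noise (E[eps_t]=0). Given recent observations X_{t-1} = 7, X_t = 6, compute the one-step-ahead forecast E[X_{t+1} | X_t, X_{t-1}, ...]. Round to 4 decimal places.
E[X_{t+1} \mid \mathcal F_t] = -0.2180

For an AR(p) model X_t = c + sum_i phi_i X_{t-i} + eps_t, the
one-step-ahead conditional mean is
  E[X_{t+1} | X_t, ...] = c + sum_i phi_i X_{t+1-i}.
Substitute known values:
  E[X_{t+1} | ...] = (-0.055) * (6) + (0.016) * (7)
                   = -0.2180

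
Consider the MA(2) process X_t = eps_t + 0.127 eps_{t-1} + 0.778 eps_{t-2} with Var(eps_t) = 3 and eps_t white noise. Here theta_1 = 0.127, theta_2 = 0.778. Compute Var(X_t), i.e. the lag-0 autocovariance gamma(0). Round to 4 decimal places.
\gamma(0) = 4.8642

For an MA(q) process X_t = eps_t + sum_i theta_i eps_{t-i} with
Var(eps_t) = sigma^2, the variance is
  gamma(0) = sigma^2 * (1 + sum_i theta_i^2).
  sum_i theta_i^2 = (0.127)^2 + (0.778)^2 = 0.016129 + 0.605284 = 0.621413.
  gamma(0) = 3 * (1 + 0.621413) = 3 * 1.621413 = 4.864239, which rounds to 4.8642.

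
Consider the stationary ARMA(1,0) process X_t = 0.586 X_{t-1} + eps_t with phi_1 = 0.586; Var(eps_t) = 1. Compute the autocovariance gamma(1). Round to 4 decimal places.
\gamma(1) = 0.8925

Multiply the model equation by X_{t-k} and take expectations. With theta_0 = psi_0 = 1 and psi_j the MA(infinity) weights, this gives
  gamma(k) - sum_i phi_i gamma(k-i) = c_k,
  c_k = sigma^2 * sum_{j=k..q} theta_j psi_{j-k}   (c_k = 0 for k > q),
using gamma(-m) = gamma(m).
Pure AR (q = 0): c_0 = sigma^2 = 1, c_k = 0 for k >= 1.
Equations for k = 0 and k = 1 (AR order 1):
  gamma(0) = phi_1 gamma(1) + c_0
  gamma(1) = phi_1 gamma(0) + c_1
Substituting the second into the first: gamma(0) (1 - phi_1^2) = c_0 + phi_1 c_1, so
  gamma(0) = c_0 / (1 - phi_1^2) = 1 / (1 - (0.586)^2) = 1 / 0.656604 = 1.522988.
  gamma(1) = phi_1 gamma(0) = (0.586)(1.522988) = 0.892471.
Therefore gamma(1) = 0.8925 (to 4 decimal places).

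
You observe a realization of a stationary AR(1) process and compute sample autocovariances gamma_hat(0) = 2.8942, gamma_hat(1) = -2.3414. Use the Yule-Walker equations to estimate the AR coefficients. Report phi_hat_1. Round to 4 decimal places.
\hat\phi_{1} = -0.8090

The Yule-Walker equations for an AR(p) process read, in matrix form,
  Gamma_p phi = r_p,   with   (Gamma_p)_{ij} = gamma(|i - j|),
                       (r_p)_i = gamma(i),   i,j = 1..p.
Substitute the sample gammas (Toeplitz matrix and right-hand side of size 1):
  Gamma_p = [[2.8942]]
  r_p     = [-2.3414]
With p = 1 this is the single equation gamma(0) phi_1 = gamma(1):
  phi_hat_1 = gamma(1) / gamma(0) = -2.3414 / 2.8942 = -0.8090.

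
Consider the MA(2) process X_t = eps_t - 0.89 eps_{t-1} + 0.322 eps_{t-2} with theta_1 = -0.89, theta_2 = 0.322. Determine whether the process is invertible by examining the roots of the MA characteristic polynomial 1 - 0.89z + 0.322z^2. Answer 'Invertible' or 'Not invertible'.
\text{Invertible}

The MA(q) characteristic polynomial is P(z) = 1 - 0.89z + 0.322z^2.
Invertibility requires all roots to lie outside the unit circle, i.e. |z| > 1 for every root.
Set 1 + (-0.89) z + (0.322) z^2 = 0, i.e. a z^2 + b z + c = 0 with a = 0.322, b = -0.89, c = 1.
Discriminant D = b^2 - 4ac = (-0.89)^2 - 4*(0.322)*1 = 0.7921 - (1.288) = -0.4959.
D < 0, so the roots are the complex-conjugate pair z = (-b +/- i sqrt(-D)) / (2a) = 1.382 +/- 1.0935i.
For a conjugate pair |z|^2 = z * conj(z) = (product of roots) = c/a = 1/(0.322) = 3.10559, so |z| = sqrt(3.10559) = 1.7623 for both roots.
Moduli of all roots: 1.7623, 1.7623.
All moduli strictly greater than 1? Yes.
Verdict: Invertible.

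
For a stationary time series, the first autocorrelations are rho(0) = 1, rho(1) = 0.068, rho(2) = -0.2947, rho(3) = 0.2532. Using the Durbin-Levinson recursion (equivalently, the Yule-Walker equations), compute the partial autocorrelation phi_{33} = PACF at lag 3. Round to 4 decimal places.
\phi_{33} = 0.3310

The PACF at lag k is phi_{kk}, the last component of the solution
to the Yule-Walker system G_k phi = r_k where
  (G_k)_{ij} = rho(|i - j|), (r_k)_i = rho(i), i,j = 1..k.
Equivalently, Durbin-Levinson gives phi_{kk} iteratively:
  phi_{11} = rho(1)
  phi_{kk} = [rho(k) - sum_{j=1..k-1} phi_{k-1,j} rho(k-j)]
            / [1 - sum_{j=1..k-1} phi_{k-1,j} rho(j)],
  phi_{k,j} = phi_{k-1,j} - phi_{kk} phi_{k-1,k-j},  j = 1..k-1.
Step k = 1:
  phi_11 = rho(1) = 0.068.
Step k = 2:
  phi_22 = [rho(2) - phi_11 rho(1)] / [1 - phi_11 rho(1)] = [-0.2947 - (0.068)(0.068)] / [1 - (0.068)(0.068)]
         = -0.299324 / 0.995376 = -0.300715.
  Update: phi_21 = phi_11 - phi_22 phi_11 = 0.068 - (-0.300715)(0.068) = 0.088449.
Step k = 3:
  phi_33 = [rho(3) - phi_21 rho(2) - phi_22 rho(1)] / [1 - phi_21 rho(1) - phi_22 rho(2)]
    numerator   = 0.2532 - (0.088449)(-0.2947) - (-0.300715)(0.068) = 0.29971438
    denominator = 1 - (0.088449)(0.068) - (-0.300715)(-0.2947) = 0.90536493
  phi_33 = 0.29971438 / 0.90536493 = 0.331.
Therefore phi_{33} = 0.3310.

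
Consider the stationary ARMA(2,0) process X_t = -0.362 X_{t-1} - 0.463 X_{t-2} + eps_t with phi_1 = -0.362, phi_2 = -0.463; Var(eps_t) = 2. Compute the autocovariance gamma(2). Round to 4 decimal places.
\gamma(2) = -1.0126

Multiply the model equation by X_{t-k} and take expectations. With theta_0 = psi_0 = 1 and psi_j the MA(infinity) weights, this gives
  gamma(k) - sum_i phi_i gamma(k-i) = c_k,
  c_k = sigma^2 * sum_{j=k..q} theta_j psi_{j-k}   (c_k = 0 for k > q),
using gamma(-m) = gamma(m).
Pure AR (q = 0): c_0 = sigma^2 = 2, c_k = 0 for k >= 1.
Equations for k = 0, 1, 2 (AR order 2, c_2 = 0):
  (E0) gamma(0) = phi_1 gamma(1) + phi_2 gamma(2) + c_0
  (E1) gamma(1) = phi_1 gamma(0) + phi_2 gamma(1) + c_1
  (E2) gamma(2) = phi_1 gamma(1) + phi_2 gamma(0)
From (E1): gamma(1) = A gamma(0) + B with
  A = phi_1 / (1 - phi_2) = -0.362 / 1.463 = -0.247437,   B = c_1 / (1 - phi_2) = 0 / 1.463 = 0.
Insert (E2) into (E0): gamma(0) (1 - phi_2^2) = phi_1 (1 + phi_2) gamma(1) + c_0.
  phi_1 (1 + phi_2) = (-0.362)(0.537) = -0.194394,   1 - phi_2^2 = 0.785631.
Replace gamma(1) by A gamma(0) + B and collect gamma(0):
  gamma(0) [0.785631 - (-0.194394)(-0.247437)] = c_0 = 2
  gamma(0) * 0.737531 = 2
  gamma(0) = 2 / 0.737531 = 2.711751.
  gamma(1) = A gamma(0) = (-0.247437)(2.711751) = -0.670987.
  gamma(2) = phi_1 gamma(1) + phi_2 gamma(0) = (-0.362)(-0.670987) + (-0.463)(2.711751) = -1.012644.
Therefore gamma(2) = -1.0126 (to 4 decimal places).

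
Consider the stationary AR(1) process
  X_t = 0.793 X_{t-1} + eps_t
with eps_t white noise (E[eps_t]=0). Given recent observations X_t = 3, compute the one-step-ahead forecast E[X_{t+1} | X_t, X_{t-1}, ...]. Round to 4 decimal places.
E[X_{t+1} \mid \mathcal F_t] = 2.3790

For an AR(p) model X_t = c + sum_i phi_i X_{t-i} + eps_t, the
one-step-ahead conditional mean is
  E[X_{t+1} | X_t, ...] = c + sum_i phi_i X_{t+1-i}.
Substitute known values:
  E[X_{t+1} | ...] = (0.793) * (3)
                   = 2.3790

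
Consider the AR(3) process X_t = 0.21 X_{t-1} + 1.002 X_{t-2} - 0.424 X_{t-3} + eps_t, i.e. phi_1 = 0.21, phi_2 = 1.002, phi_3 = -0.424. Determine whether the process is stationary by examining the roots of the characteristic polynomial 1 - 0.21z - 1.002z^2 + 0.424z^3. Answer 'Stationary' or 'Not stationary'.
\text{Not stationary}

The AR(p) characteristic polynomial is P(z) = 1 - 0.21z - 1.002z^2 + 0.424z^3.
Stationarity requires all roots to lie outside the unit circle, i.e. |z| > 1 for every root.
Degree 3: look for a simple real root z0 first, then factor out (1 - z/z0) and solve the remaining quadratic.
Testing z0 = 1.25: P(1.25) = 1 + (-0.21)(1.25) + (-1.002)(1.25)^2 + (0.424)(1.25)^3
  = 1 + (-0.2625) + (-1.565625) + (0.828125) = 0.  So z_0 = 1.25 is a root, |z_0| = 1.25.
Divide out the factor (1 - 0.8 z) = (1 - z/z0) (since 1/z0 = 0.8):
  P(z) = (1 - 0.8 z)(1 + (0.59) z + (-0.53) z^2)
  [check: z-coef 0.59 - (0.8) = -0.21; z^2-coef -0.53 - (0.8)(0.59) = -1.002; z^3-coef -(0.8)(-0.53) = 0.424.]
Remaining roots from the quadratic factor 1 + (0.59) z + (-0.53) z^2:
  Set 1 + (0.59) z + (-0.53) z^2 = 0, i.e. a z^2 + b z + c = 0 with a = -0.53, b = 0.59, c = 1.
  Discriminant D = b^2 - 4ac = (0.59)^2 - 4*(-0.53)*1 = 0.3481 - (-2.12) = 2.4681.
  D >= 0, so the roots are real: z = (-b +/- sqrt(D)) / (2a) = (-0.59 +/- 1.571019) / (-1.06).
    z_1 = (-0.59 + 1.571019) / (-1.06) = -0.9255,   |z_1| = 0.9255.
    z_2 = (-0.59 - 1.571019) / (-1.06) = 2.0387,   |z_2| = 2.0387.
Moduli of all roots: 1.2500, 0.9255, 2.0387.
All moduli strictly greater than 1? No.
Verdict: Not stationary.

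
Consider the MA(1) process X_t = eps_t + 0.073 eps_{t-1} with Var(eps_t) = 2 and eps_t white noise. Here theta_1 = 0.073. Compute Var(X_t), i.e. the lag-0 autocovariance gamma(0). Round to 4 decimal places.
\gamma(0) = 2.0107

For an MA(q) process X_t = eps_t + sum_i theta_i eps_{t-i} with
Var(eps_t) = sigma^2, the variance is
  gamma(0) = sigma^2 * (1 + sum_i theta_i^2).
  sum_i theta_i^2 = (0.073)^2 = 0.005329.
  gamma(0) = 2 * (1 + 0.005329) = 2 * 1.005329 = 2.010658, which rounds to 2.0107.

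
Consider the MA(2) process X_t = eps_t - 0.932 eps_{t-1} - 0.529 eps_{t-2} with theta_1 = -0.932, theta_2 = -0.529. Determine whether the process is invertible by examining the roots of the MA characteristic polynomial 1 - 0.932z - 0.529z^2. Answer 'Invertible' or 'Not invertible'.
\text{Not invertible}

The MA(q) characteristic polynomial is P(z) = 1 - 0.932z - 0.529z^2.
Invertibility requires all roots to lie outside the unit circle, i.e. |z| > 1 for every root.
Set 1 + (-0.932) z + (-0.529) z^2 = 0, i.e. a z^2 + b z + c = 0 with a = -0.529, b = -0.932, c = 1.
Discriminant D = b^2 - 4ac = (-0.932)^2 - 4*(-0.529)*1 = 0.868624 - (-2.116) = 2.984624.
D >= 0, so the roots are real: z = (-b +/- sqrt(D)) / (2a) = (0.932 +/- 1.727606) / (-1.058).
  z_1 = (0.932 + 1.727606) / (-1.058) = -2.5138,   |z_1| = 2.5138.
  z_2 = (0.932 - 1.727606) / (-1.058) = 0.752,   |z_2| = 0.752.
Moduli of all roots: 2.5138, 0.7520.
All moduli strictly greater than 1? No.
Verdict: Not invertible.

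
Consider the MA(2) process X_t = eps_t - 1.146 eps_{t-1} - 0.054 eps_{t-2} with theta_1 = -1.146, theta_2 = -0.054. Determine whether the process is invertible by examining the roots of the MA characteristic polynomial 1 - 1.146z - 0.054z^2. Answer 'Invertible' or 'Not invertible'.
\text{Not invertible}

The MA(q) characteristic polynomial is P(z) = 1 - 1.146z - 0.054z^2.
Invertibility requires all roots to lie outside the unit circle, i.e. |z| > 1 for every root.
Set 1 + (-1.146) z + (-0.054) z^2 = 0, i.e. a z^2 + b z + c = 0 with a = -0.054, b = -1.146, c = 1.
Discriminant D = b^2 - 4ac = (-1.146)^2 - 4*(-0.054)*1 = 1.313316 - (-0.216) = 1.529316.
D >= 0, so the roots are real: z = (-b +/- sqrt(D)) / (2a) = (1.146 +/- 1.236655) / (-0.108).
  z_1 = (1.146 + 1.236655) / (-0.108) = -22.0616,   |z_1| = 22.0616.
  z_2 = (1.146 - 1.236655) / (-0.108) = 0.8394,   |z_2| = 0.8394.
Moduli of all roots: 22.0616, 0.8394.
All moduli strictly greater than 1? No.
Verdict: Not invertible.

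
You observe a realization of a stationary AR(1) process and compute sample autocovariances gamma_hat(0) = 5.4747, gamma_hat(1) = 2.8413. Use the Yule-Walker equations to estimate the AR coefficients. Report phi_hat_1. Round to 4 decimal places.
\hat\phi_{1} = 0.5190

The Yule-Walker equations for an AR(p) process read, in matrix form,
  Gamma_p phi = r_p,   with   (Gamma_p)_{ij} = gamma(|i - j|),
                       (r_p)_i = gamma(i),   i,j = 1..p.
Substitute the sample gammas (Toeplitz matrix and right-hand side of size 1):
  Gamma_p = [[5.4747]]
  r_p     = [2.8413]
With p = 1 this is the single equation gamma(0) phi_1 = gamma(1):
  phi_hat_1 = gamma(1) / gamma(0) = 2.8413 / 5.4747 = 0.5190.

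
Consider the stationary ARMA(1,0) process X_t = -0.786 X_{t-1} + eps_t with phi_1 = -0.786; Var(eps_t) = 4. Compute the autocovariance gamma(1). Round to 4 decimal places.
\gamma(1) = -8.2260

Multiply the model equation by X_{t-k} and take expectations. With theta_0 = psi_0 = 1 and psi_j the MA(infinity) weights, this gives
  gamma(k) - sum_i phi_i gamma(k-i) = c_k,
  c_k = sigma^2 * sum_{j=k..q} theta_j psi_{j-k}   (c_k = 0 for k > q),
using gamma(-m) = gamma(m).
Pure AR (q = 0): c_0 = sigma^2 = 4, c_k = 0 for k >= 1.
Equations for k = 0 and k = 1 (AR order 1):
  gamma(0) = phi_1 gamma(1) + c_0
  gamma(1) = phi_1 gamma(0) + c_1
Substituting the second into the first: gamma(0) (1 - phi_1^2) = c_0 + phi_1 c_1, so
  gamma(0) = c_0 / (1 - phi_1^2) = 4 / (1 - (-0.786)^2) = 4 / 0.382204 = 10.465615.
  gamma(1) = phi_1 gamma(0) = (-0.786)(10.465615) = -8.225974.
Therefore gamma(1) = -8.2260 (to 4 decimal places).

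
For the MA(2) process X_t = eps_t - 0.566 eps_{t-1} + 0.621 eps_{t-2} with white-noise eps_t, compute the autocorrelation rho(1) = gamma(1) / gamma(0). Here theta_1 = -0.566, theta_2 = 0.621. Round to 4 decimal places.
\rho(1) = -0.5378

For an MA(q) process with theta_0 = 1, the autocovariance is
  gamma(k) = sigma^2 * sum_{i=0..q-k} theta_i * theta_{i+k},
and rho(k) = gamma(k) / gamma(0). Sigma^2 cancels.
  numerator   = (1)*(-0.566) + (-0.566)*(0.621) = -0.917486.
  denominator = (1)^2 + (-0.566)^2 + (0.621)^2 = 1.705997.
  rho(1) = -0.917486 / 1.705997 = -0.5378.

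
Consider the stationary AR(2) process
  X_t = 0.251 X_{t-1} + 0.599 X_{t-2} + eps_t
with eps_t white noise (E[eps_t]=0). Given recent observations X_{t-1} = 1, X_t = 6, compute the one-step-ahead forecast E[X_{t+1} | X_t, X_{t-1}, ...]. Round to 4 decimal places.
E[X_{t+1} \mid \mathcal F_t] = 2.1050

For an AR(p) model X_t = c + sum_i phi_i X_{t-i} + eps_t, the
one-step-ahead conditional mean is
  E[X_{t+1} | X_t, ...] = c + sum_i phi_i X_{t+1-i}.
Substitute known values:
  E[X_{t+1} | ...] = (0.251) * (6) + (0.599) * (1)
                   = 2.1050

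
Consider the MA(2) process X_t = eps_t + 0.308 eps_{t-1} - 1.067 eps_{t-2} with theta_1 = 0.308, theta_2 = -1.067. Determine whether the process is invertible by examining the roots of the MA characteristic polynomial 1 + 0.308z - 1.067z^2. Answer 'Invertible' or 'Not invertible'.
\text{Not invertible}

The MA(q) characteristic polynomial is P(z) = 1 + 0.308z - 1.067z^2.
Invertibility requires all roots to lie outside the unit circle, i.e. |z| > 1 for every root.
Set 1 + (0.308) z + (-1.067) z^2 = 0, i.e. a z^2 + b z + c = 0 with a = -1.067, b = 0.308, c = 1.
Discriminant D = b^2 - 4ac = (0.308)^2 - 4*(-1.067)*1 = 0.094864 - (-4.268) = 4.362864.
D >= 0, so the roots are real: z = (-b +/- sqrt(D)) / (2a) = (-0.308 +/- 2.088747) / (-2.134).
  z_1 = (-0.308 + 2.088747) / (-2.134) = -0.8345,   |z_1| = 0.8345.
  z_2 = (-0.308 - 2.088747) / (-2.134) = 1.1231,   |z_2| = 1.1231.
Moduli of all roots: 0.8345, 1.1231.
All moduli strictly greater than 1? No.
Verdict: Not invertible.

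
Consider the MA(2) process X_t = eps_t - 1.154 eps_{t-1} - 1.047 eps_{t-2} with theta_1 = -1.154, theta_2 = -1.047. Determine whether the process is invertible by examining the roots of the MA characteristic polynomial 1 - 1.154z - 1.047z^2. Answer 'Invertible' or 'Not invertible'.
\text{Not invertible}

The MA(q) characteristic polynomial is P(z) = 1 - 1.154z - 1.047z^2.
Invertibility requires all roots to lie outside the unit circle, i.e. |z| > 1 for every root.
Set 1 + (-1.154) z + (-1.047) z^2 = 0, i.e. a z^2 + b z + c = 0 with a = -1.047, b = -1.154, c = 1.
Discriminant D = b^2 - 4ac = (-1.154)^2 - 4*(-1.047)*1 = 1.331716 - (-4.188) = 5.519716.
D >= 0, so the roots are real: z = (-b +/- sqrt(D)) / (2a) = (1.154 +/- 2.349408) / (-2.094).
  z_1 = (1.154 + 2.349408) / (-2.094) = -1.6731,   |z_1| = 1.6731.
  z_2 = (1.154 - 2.349408) / (-2.094) = 0.5709,   |z_2| = 0.5709.
Moduli of all roots: 1.6731, 0.5709.
All moduli strictly greater than 1? No.
Verdict: Not invertible.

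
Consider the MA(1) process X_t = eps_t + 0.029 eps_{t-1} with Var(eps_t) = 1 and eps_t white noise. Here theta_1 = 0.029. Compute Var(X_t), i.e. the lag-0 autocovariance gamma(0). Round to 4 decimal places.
\gamma(0) = 1.0008

For an MA(q) process X_t = eps_t + sum_i theta_i eps_{t-i} with
Var(eps_t) = sigma^2, the variance is
  gamma(0) = sigma^2 * (1 + sum_i theta_i^2).
  sum_i theta_i^2 = (0.029)^2 = 0.000841.
  gamma(0) = 1 * (1 + 0.000841) = 1 * 1.000841 = 1.000841, which rounds to 1.0008.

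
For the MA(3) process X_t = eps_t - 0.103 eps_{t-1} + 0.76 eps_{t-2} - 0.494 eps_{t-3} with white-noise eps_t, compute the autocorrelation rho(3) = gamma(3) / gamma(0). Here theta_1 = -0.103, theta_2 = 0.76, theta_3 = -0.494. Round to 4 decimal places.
\rho(3) = -0.2696

For an MA(q) process with theta_0 = 1, the autocovariance is
  gamma(k) = sigma^2 * sum_{i=0..q-k} theta_i * theta_{i+k},
and rho(k) = gamma(k) / gamma(0). Sigma^2 cancels.
  numerator   = (1)*(-0.494) = -0.494.
  denominator = (1)^2 + (-0.103)^2 + (0.76)^2 + (-0.494)^2 = 1.832245.
  rho(3) = -0.494 / 1.832245 = -0.2696.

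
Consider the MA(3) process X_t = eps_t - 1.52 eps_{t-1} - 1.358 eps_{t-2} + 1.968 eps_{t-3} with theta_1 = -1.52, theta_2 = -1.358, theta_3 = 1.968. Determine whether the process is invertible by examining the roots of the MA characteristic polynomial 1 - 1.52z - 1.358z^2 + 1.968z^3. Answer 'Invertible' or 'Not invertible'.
\text{Not invertible}

The MA(q) characteristic polynomial is P(z) = 1 - 1.52z - 1.358z^2 + 1.968z^3.
Invertibility requires all roots to lie outside the unit circle, i.e. |z| > 1 for every root.
Degree 3: look for a simple real root z0 first, then factor out (1 - z/z0) and solve the remaining quadratic.
Testing z0 = 0.625: P(0.625) = 1 + (-1.52)(0.625) + (-1.358)(0.625)^2 + (1.968)(0.625)^3
  = 1 + (-0.95) + (-0.530469) + (0.480469) = 0.  So z_0 = 0.625 is a root, |z_0| = 0.625.
Divide out the factor (1 - 1.6 z) = (1 - z/z0) (since 1/z0 = 1.6):
  P(z) = (1 - 1.6 z)(1 + (0.08) z + (-1.23) z^2)
  [check: z-coef 0.08 - (1.6) = -1.52; z^2-coef -1.23 - (1.6)(0.08) = -1.358; z^3-coef -(1.6)(-1.23) = 1.968.]
Remaining roots from the quadratic factor 1 + (0.08) z + (-1.23) z^2:
  Set 1 + (0.08) z + (-1.23) z^2 = 0, i.e. a z^2 + b z + c = 0 with a = -1.23, b = 0.08, c = 1.
  Discriminant D = b^2 - 4ac = (0.08)^2 - 4*(-1.23)*1 = 0.0064 - (-4.92) = 4.9264.
  D >= 0, so the roots are real: z = (-b +/- sqrt(D)) / (2a) = (-0.08 +/- 2.21955) / (-2.46).
    z_1 = (-0.08 + 2.21955) / (-2.46) = -0.8697,   |z_1| = 0.8697.
    z_2 = (-0.08 - 2.21955) / (-2.46) = 0.9348,   |z_2| = 0.9348.
Moduli of all roots: 0.6250, 0.8697, 0.9348.
All moduli strictly greater than 1? No.
Verdict: Not invertible.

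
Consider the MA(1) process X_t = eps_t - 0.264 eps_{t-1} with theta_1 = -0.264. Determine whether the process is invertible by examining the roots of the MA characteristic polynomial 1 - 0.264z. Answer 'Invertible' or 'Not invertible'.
\text{Invertible}

The MA(q) characteristic polynomial is P(z) = 1 - 0.264z.
Invertibility requires all roots to lie outside the unit circle, i.e. |z| > 1 for every root.
This is linear in z: 1 + (-0.264) z = 0  =>  z = -1/(-0.264) = 3.787879,  |z| = 3.787879.
Moduli of all roots: 3.7879.
All moduli strictly greater than 1? Yes.
Verdict: Invertible.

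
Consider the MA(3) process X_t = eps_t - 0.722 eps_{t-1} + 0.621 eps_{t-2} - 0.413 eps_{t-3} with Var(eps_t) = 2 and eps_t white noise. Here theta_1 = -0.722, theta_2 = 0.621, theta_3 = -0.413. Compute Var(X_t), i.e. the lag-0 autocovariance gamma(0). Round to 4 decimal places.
\gamma(0) = 4.1550

For an MA(q) process X_t = eps_t + sum_i theta_i eps_{t-i} with
Var(eps_t) = sigma^2, the variance is
  gamma(0) = sigma^2 * (1 + sum_i theta_i^2).
  sum_i theta_i^2 = (-0.722)^2 + (0.621)^2 + (-0.413)^2 = 0.521284 + 0.385641 + 0.170569 = 1.077494.
  gamma(0) = 2 * (1 + 1.077494) = 2 * 2.077494 = 4.154988, which rounds to 4.1550.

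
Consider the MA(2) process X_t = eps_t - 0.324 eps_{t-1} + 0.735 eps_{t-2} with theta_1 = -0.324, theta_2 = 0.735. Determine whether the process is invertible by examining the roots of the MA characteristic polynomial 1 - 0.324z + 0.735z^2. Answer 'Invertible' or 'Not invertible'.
\text{Invertible}

The MA(q) characteristic polynomial is P(z) = 1 - 0.324z + 0.735z^2.
Invertibility requires all roots to lie outside the unit circle, i.e. |z| > 1 for every root.
Set 1 + (-0.324) z + (0.735) z^2 = 0, i.e. a z^2 + b z + c = 0 with a = 0.735, b = -0.324, c = 1.
Discriminant D = b^2 - 4ac = (-0.324)^2 - 4*(0.735)*1 = 0.104976 - (2.94) = -2.835024.
D < 0, so the roots are the complex-conjugate pair z = (-b +/- i sqrt(-D)) / (2a) = 0.2204 +/- 1.1454i.
For a conjugate pair |z|^2 = z * conj(z) = (product of roots) = c/a = 1/(0.735) = 1.360544, so |z| = sqrt(1.360544) = 1.1664 for both roots.
Moduli of all roots: 1.1664, 1.1664.
All moduli strictly greater than 1? Yes.
Verdict: Invertible.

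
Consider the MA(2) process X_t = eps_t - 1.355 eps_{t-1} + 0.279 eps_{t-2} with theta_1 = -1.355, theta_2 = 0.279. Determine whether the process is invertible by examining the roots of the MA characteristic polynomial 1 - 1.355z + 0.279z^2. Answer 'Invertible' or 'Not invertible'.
\text{Not invertible}

The MA(q) characteristic polynomial is P(z) = 1 - 1.355z + 0.279z^2.
Invertibility requires all roots to lie outside the unit circle, i.e. |z| > 1 for every root.
Set 1 + (-1.355) z + (0.279) z^2 = 0, i.e. a z^2 + b z + c = 0 with a = 0.279, b = -1.355, c = 1.
Discriminant D = b^2 - 4ac = (-1.355)^2 - 4*(0.279)*1 = 1.836025 - (1.116) = 0.720025.
D >= 0, so the roots are real: z = (-b +/- sqrt(D)) / (2a) = (1.355 +/- 0.848543) / (0.558).
  z_1 = (1.355 + 0.848543) / (0.558) = 3.949,   |z_1| = 3.949.
  z_2 = (1.355 - 0.848543) / (0.558) = 0.9076,   |z_2| = 0.9076.
Moduli of all roots: 3.9490, 0.9076.
All moduli strictly greater than 1? No.
Verdict: Not invertible.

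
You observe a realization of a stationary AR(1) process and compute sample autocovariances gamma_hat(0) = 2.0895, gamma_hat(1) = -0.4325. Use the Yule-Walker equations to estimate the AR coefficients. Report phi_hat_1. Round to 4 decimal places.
\hat\phi_{1} = -0.2070

The Yule-Walker equations for an AR(p) process read, in matrix form,
  Gamma_p phi = r_p,   with   (Gamma_p)_{ij} = gamma(|i - j|),
                       (r_p)_i = gamma(i),   i,j = 1..p.
Substitute the sample gammas (Toeplitz matrix and right-hand side of size 1):
  Gamma_p = [[2.0895]]
  r_p     = [-0.4325]
With p = 1 this is the single equation gamma(0) phi_1 = gamma(1):
  phi_hat_1 = gamma(1) / gamma(0) = -0.4325 / 2.0895 = -0.2070.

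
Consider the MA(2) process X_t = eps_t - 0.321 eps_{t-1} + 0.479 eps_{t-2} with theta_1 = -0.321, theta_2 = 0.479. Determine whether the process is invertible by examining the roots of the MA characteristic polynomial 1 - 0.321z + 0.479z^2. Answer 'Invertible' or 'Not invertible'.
\text{Invertible}

The MA(q) characteristic polynomial is P(z) = 1 - 0.321z + 0.479z^2.
Invertibility requires all roots to lie outside the unit circle, i.e. |z| > 1 for every root.
Set 1 + (-0.321) z + (0.479) z^2 = 0, i.e. a z^2 + b z + c = 0 with a = 0.479, b = -0.321, c = 1.
Discriminant D = b^2 - 4ac = (-0.321)^2 - 4*(0.479)*1 = 0.103041 - (1.916) = -1.812959.
D < 0, so the roots are the complex-conjugate pair z = (-b +/- i sqrt(-D)) / (2a) = 0.3351 +/- 1.4055i.
For a conjugate pair |z|^2 = z * conj(z) = (product of roots) = c/a = 1/(0.479) = 2.087683, so |z| = sqrt(2.087683) = 1.4449 for both roots.
Moduli of all roots: 1.4449, 1.4449.
All moduli strictly greater than 1? Yes.
Verdict: Invertible.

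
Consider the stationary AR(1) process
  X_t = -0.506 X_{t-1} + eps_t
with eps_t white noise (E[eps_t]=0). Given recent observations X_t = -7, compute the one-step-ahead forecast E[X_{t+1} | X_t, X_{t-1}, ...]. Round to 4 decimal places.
E[X_{t+1} \mid \mathcal F_t] = 3.5420

For an AR(p) model X_t = c + sum_i phi_i X_{t-i} + eps_t, the
one-step-ahead conditional mean is
  E[X_{t+1} | X_t, ...] = c + sum_i phi_i X_{t+1-i}.
Substitute known values:
  E[X_{t+1} | ...] = (-0.506) * (-7)
                   = 3.5420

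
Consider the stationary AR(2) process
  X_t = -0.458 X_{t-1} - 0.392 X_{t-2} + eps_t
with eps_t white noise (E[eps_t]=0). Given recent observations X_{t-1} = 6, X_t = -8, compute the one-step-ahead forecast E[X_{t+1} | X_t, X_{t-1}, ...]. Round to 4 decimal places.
E[X_{t+1} \mid \mathcal F_t] = 1.3120

For an AR(p) model X_t = c + sum_i phi_i X_{t-i} + eps_t, the
one-step-ahead conditional mean is
  E[X_{t+1} | X_t, ...] = c + sum_i phi_i X_{t+1-i}.
Substitute known values:
  E[X_{t+1} | ...] = (-0.458) * (-8) + (-0.392) * (6)
                   = 1.3120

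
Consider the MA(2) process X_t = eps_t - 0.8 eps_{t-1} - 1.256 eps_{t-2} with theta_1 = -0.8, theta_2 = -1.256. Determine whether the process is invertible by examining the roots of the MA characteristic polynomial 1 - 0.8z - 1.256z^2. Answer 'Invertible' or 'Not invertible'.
\text{Not invertible}

The MA(q) characteristic polynomial is P(z) = 1 - 0.8z - 1.256z^2.
Invertibility requires all roots to lie outside the unit circle, i.e. |z| > 1 for every root.
Set 1 + (-0.8) z + (-1.256) z^2 = 0, i.e. a z^2 + b z + c = 0 with a = -1.256, b = -0.8, c = 1.
Discriminant D = b^2 - 4ac = (-0.8)^2 - 4*(-1.256)*1 = 0.64 - (-5.024) = 5.664.
D >= 0, so the roots are real: z = (-b +/- sqrt(D)) / (2a) = (0.8 +/- 2.379916) / (-2.512).
  z_1 = (0.8 + 2.379916) / (-2.512) = -1.2659,   |z_1| = 1.2659.
  z_2 = (0.8 - 2.379916) / (-2.512) = 0.6289,   |z_2| = 0.6289.
Moduli of all roots: 1.2659, 0.6289.
All moduli strictly greater than 1? No.
Verdict: Not invertible.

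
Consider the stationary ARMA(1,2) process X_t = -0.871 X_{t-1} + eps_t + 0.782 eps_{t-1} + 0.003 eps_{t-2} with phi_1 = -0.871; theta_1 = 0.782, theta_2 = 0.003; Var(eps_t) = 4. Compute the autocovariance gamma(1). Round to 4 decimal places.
\gamma(1) = -0.4783

Multiply the model equation by X_{t-k} and take expectations. With theta_0 = psi_0 = 1 and psi_j the MA(infinity) weights, this gives
  gamma(k) - sum_i phi_i gamma(k-i) = c_k,
  c_k = sigma^2 * sum_{j=k..q} theta_j psi_{j-k}   (c_k = 0 for k > q),
using gamma(-m) = gamma(m).
psi-weights needed (psi_j = theta_j + sum_i phi_i psi_{j-i}):
  psi_1 = theta_1 + phi_1 = 0.782 + (-0.871) = -0.089
  psi_2 = theta_2 + phi_1 psi_1 = 0.003 + (-0.871)(-0.089) = 0.080519
Right-hand sides:
  c_0 = sigma^2 (1 + theta_1 psi_1 + theta_2 psi_2) = 4 * (1 + (0.782)(-0.089) + (0.003)(0.080519)) = 4 * 0.930644 = 3.722574
  c_1 = sigma^2 (theta_1 + theta_2 psi_1) = 4 * (0.782 + (0.003)(-0.089)) = 3.126932
  c_2 = sigma^2 theta_2 = 4 * (0.003) = 0.012
Equations for k = 0 and k = 1 (AR order 1):
  gamma(0) = phi_1 gamma(1) + c_0
  gamma(1) = phi_1 gamma(0) + c_1
Substituting the second into the first: gamma(0) (1 - phi_1^2) = c_0 + phi_1 c_1, so
  gamma(0) = (c_0 + phi_1 c_1) / (1 - phi_1^2) = (3.722574 + (-0.871)(3.126932)) / (1 - (-0.871)^2) = 0.999016 / 0.241359 = 4.139131.
  gamma(1) = phi_1 gamma(0) + c_1 = (-0.871)(4.139131) + (3.126932) = -0.478251.
Therefore gamma(1) = -0.4783 (to 4 decimal places).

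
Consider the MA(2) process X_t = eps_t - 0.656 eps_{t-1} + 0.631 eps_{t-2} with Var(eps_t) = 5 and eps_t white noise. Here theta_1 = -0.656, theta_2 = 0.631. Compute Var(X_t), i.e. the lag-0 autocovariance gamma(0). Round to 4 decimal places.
\gamma(0) = 9.1425

For an MA(q) process X_t = eps_t + sum_i theta_i eps_{t-i} with
Var(eps_t) = sigma^2, the variance is
  gamma(0) = sigma^2 * (1 + sum_i theta_i^2).
  sum_i theta_i^2 = (-0.656)^2 + (0.631)^2 = 0.430336 + 0.398161 = 0.828497.
  gamma(0) = 5 * (1 + 0.828497) = 5 * 1.828497 = 9.142485, which rounds to 9.1425.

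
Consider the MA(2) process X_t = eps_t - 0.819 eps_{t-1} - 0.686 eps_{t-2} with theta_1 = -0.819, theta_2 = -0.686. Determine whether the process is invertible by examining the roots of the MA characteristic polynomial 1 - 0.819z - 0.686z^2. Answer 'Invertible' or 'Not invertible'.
\text{Not invertible}

The MA(q) characteristic polynomial is P(z) = 1 - 0.819z - 0.686z^2.
Invertibility requires all roots to lie outside the unit circle, i.e. |z| > 1 for every root.
Set 1 + (-0.819) z + (-0.686) z^2 = 0, i.e. a z^2 + b z + c = 0 with a = -0.686, b = -0.819, c = 1.
Discriminant D = b^2 - 4ac = (-0.819)^2 - 4*(-0.686)*1 = 0.670761 - (-2.744) = 3.414761.
D >= 0, so the roots are real: z = (-b +/- sqrt(D)) / (2a) = (0.819 +/- 1.847907) / (-1.372).
  z_1 = (0.819 + 1.847907) / (-1.372) = -1.9438,   |z_1| = 1.9438.
  z_2 = (0.819 - 1.847907) / (-1.372) = 0.7499,   |z_2| = 0.7499.
Moduli of all roots: 1.9438, 0.7499.
All moduli strictly greater than 1? No.
Verdict: Not invertible.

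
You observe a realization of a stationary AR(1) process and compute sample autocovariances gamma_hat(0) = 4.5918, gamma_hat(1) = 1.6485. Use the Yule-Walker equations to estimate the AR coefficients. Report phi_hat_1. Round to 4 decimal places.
\hat\phi_{1} = 0.3590

The Yule-Walker equations for an AR(p) process read, in matrix form,
  Gamma_p phi = r_p,   with   (Gamma_p)_{ij} = gamma(|i - j|),
                       (r_p)_i = gamma(i),   i,j = 1..p.
Substitute the sample gammas (Toeplitz matrix and right-hand side of size 1):
  Gamma_p = [[4.5918]]
  r_p     = [1.6485]
With p = 1 this is the single equation gamma(0) phi_1 = gamma(1):
  phi_hat_1 = gamma(1) / gamma(0) = 1.6485 / 4.5918 = 0.3590.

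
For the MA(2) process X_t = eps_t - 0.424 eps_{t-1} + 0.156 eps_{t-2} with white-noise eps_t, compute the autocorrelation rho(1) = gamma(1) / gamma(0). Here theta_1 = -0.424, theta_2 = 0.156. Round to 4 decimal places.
\rho(1) = -0.4071

For an MA(q) process with theta_0 = 1, the autocovariance is
  gamma(k) = sigma^2 * sum_{i=0..q-k} theta_i * theta_{i+k},
and rho(k) = gamma(k) / gamma(0). Sigma^2 cancels.
  numerator   = (1)*(-0.424) + (-0.424)*(0.156) = -0.490144.
  denominator = (1)^2 + (-0.424)^2 + (0.156)^2 = 1.204112.
  rho(1) = -0.490144 / 1.204112 = -0.4071.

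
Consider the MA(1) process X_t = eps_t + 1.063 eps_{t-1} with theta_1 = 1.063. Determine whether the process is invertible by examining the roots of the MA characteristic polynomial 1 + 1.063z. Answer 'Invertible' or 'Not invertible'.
\text{Not invertible}

The MA(q) characteristic polynomial is P(z) = 1 + 1.063z.
Invertibility requires all roots to lie outside the unit circle, i.e. |z| > 1 for every root.
This is linear in z: 1 + (1.063) z = 0  =>  z = -1/(1.063) = -0.940734,  |z| = 0.940734.
Moduli of all roots: 0.9407.
All moduli strictly greater than 1? No.
Verdict: Not invertible.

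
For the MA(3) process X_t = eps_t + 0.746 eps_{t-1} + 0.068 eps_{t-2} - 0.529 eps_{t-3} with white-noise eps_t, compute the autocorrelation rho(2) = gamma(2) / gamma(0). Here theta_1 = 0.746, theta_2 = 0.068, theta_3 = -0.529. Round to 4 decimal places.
\rho(2) = -0.1774

For an MA(q) process with theta_0 = 1, the autocovariance is
  gamma(k) = sigma^2 * sum_{i=0..q-k} theta_i * theta_{i+k},
and rho(k) = gamma(k) / gamma(0). Sigma^2 cancels.
  numerator   = (1)*(0.068) + (0.746)*(-0.529) = -0.326634.
  denominator = (1)^2 + (0.746)^2 + (0.068)^2 + (-0.529)^2 = 1.840981.
  rho(2) = -0.326634 / 1.840981 = -0.1774.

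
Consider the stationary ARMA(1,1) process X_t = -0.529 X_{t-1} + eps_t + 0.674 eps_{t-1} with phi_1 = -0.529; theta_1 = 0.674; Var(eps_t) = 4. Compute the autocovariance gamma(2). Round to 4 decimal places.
\gamma(2) = -0.2741

Multiply the model equation by X_{t-k} and take expectations. With theta_0 = psi_0 = 1 and psi_j the MA(infinity) weights, this gives
  gamma(k) - sum_i phi_i gamma(k-i) = c_k,
  c_k = sigma^2 * sum_{j=k..q} theta_j psi_{j-k}   (c_k = 0 for k > q),
using gamma(-m) = gamma(m).
psi-weights needed (psi_j = theta_j + sum_i phi_i psi_{j-i}):
  psi_1 = theta_1 + phi_1 = 0.674 + (-0.529) = 0.145
Right-hand sides:
  c_0 = sigma^2 (1 + theta_1 psi_1) = 4 * (1 + (0.674)(0.145)) = 4 * 1.09773 = 4.39092
  c_1 = sigma^2 theta_1 = 4 * (0.674) = 2.696
  c_2 = 0
Equations for k = 0 and k = 1 (AR order 1):
  gamma(0) = phi_1 gamma(1) + c_0
  gamma(1) = phi_1 gamma(0) + c_1
Substituting the second into the first: gamma(0) (1 - phi_1^2) = c_0 + phi_1 c_1, so
  gamma(0) = (c_0 + phi_1 c_1) / (1 - phi_1^2) = (4.39092 + (-0.529)(2.696)) / (1 - (-0.529)^2) = 2.964736 / 0.720159 = 4.11678.
  gamma(1) = phi_1 gamma(0) + c_1 = (-0.529)(4.11678) + (2.696) = 0.518224.
For k = 2 (> q): gamma(2) = phi_1 gamma(1) = (-0.529)(0.518224) = -0.27414.
Therefore gamma(2) = -0.2741 (to 4 decimal places).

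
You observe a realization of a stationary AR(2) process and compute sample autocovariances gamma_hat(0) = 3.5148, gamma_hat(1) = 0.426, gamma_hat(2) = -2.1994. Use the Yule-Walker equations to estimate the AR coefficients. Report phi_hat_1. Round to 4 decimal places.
\hat\phi_{1} = 0.2000

The Yule-Walker equations for an AR(p) process read, in matrix form,
  Gamma_p phi = r_p,   with   (Gamma_p)_{ij} = gamma(|i - j|),
                       (r_p)_i = gamma(i),   i,j = 1..p.
Substitute the sample gammas (Toeplitz matrix and right-hand side of size 2):
  Gamma_p = [[3.5148, 0.426], [0.426, 3.5148]]
  r_p     = [0.426, -2.1994]
Written out:
  3.5148 phi_1 + 0.426 phi_2 = 0.426
  0.426 phi_1 + 3.5148 phi_2 = -2.1994
Solve by Cramer's rule:
  det = gamma(0)^2 - gamma(1)^2 = (3.5148)^2 - (0.426)^2 = 12.35381904 - 0.181476 = 12.17234304
  phi_hat_1 = [gamma(1) gamma(0) - gamma(1) gamma(2)] / det = [(0.426)(3.5148) - (0.426)(-2.1994)] / 12.17234304 = 2.4342492 / 12.17234304 = 0.2
  phi_hat_2 = [gamma(0) gamma(2) - gamma(1)^2] / det = [(3.5148)(-2.1994) - (0.426)^2] / 12.17234304 = -7.91192712 / 12.17234304 = -0.65
So phi_hat = [0.2000, -0.6500].
Therefore phi_hat_1 = 0.2000.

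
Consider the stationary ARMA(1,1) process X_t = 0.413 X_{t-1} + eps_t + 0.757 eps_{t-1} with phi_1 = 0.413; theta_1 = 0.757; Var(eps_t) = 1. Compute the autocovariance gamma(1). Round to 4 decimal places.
\gamma(1) = 1.8516

Multiply the model equation by X_{t-k} and take expectations. With theta_0 = psi_0 = 1 and psi_j the MA(infinity) weights, this gives
  gamma(k) - sum_i phi_i gamma(k-i) = c_k,
  c_k = sigma^2 * sum_{j=k..q} theta_j psi_{j-k}   (c_k = 0 for k > q),
using gamma(-m) = gamma(m).
psi-weights needed (psi_j = theta_j + sum_i phi_i psi_{j-i}):
  psi_1 = theta_1 + phi_1 = 0.757 + (0.413) = 1.17
Right-hand sides:
  c_0 = sigma^2 (1 + theta_1 psi_1) = 1 * (1 + (0.757)(1.17)) = 1 * 1.88569 = 1.88569
  c_1 = sigma^2 theta_1 = 1 * (0.757) = 0.757
  c_2 = 0
Equations for k = 0 and k = 1 (AR order 1):
  gamma(0) = phi_1 gamma(1) + c_0
  gamma(1) = phi_1 gamma(0) + c_1
Substituting the second into the first: gamma(0) (1 - phi_1^2) = c_0 + phi_1 c_1, so
  gamma(0) = (c_0 + phi_1 c_1) / (1 - phi_1^2) = (1.88569 + (0.413)(0.757)) / (1 - (0.413)^2) = 2.198331 / 0.829431 = 2.650409.
  gamma(1) = phi_1 gamma(0) + c_1 = (0.413)(2.650409) + (0.757) = 1.851619.
Therefore gamma(1) = 1.8516 (to 4 decimal places).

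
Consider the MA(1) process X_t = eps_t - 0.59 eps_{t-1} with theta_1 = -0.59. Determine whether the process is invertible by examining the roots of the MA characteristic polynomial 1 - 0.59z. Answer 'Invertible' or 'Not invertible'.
\text{Invertible}

The MA(q) characteristic polynomial is P(z) = 1 - 0.59z.
Invertibility requires all roots to lie outside the unit circle, i.e. |z| > 1 for every root.
This is linear in z: 1 + (-0.59) z = 0  =>  z = -1/(-0.59) = 1.694915,  |z| = 1.694915.
Moduli of all roots: 1.6949.
All moduli strictly greater than 1? Yes.
Verdict: Invertible.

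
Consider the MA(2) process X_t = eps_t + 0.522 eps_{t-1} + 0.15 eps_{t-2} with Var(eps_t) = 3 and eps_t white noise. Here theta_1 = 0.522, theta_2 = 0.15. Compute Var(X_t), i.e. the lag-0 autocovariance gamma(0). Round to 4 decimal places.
\gamma(0) = 3.8850

For an MA(q) process X_t = eps_t + sum_i theta_i eps_{t-i} with
Var(eps_t) = sigma^2, the variance is
  gamma(0) = sigma^2 * (1 + sum_i theta_i^2).
  sum_i theta_i^2 = (0.522)^2 + (0.15)^2 = 0.272484 + 0.0225 = 0.294984.
  gamma(0) = 3 * (1 + 0.294984) = 3 * 1.294984 = 3.884952, which rounds to 3.8850.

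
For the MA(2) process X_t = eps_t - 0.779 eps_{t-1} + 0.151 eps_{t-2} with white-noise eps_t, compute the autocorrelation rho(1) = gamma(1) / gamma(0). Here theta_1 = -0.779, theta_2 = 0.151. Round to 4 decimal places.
\rho(1) = -0.5502

For an MA(q) process with theta_0 = 1, the autocovariance is
  gamma(k) = sigma^2 * sum_{i=0..q-k} theta_i * theta_{i+k},
and rho(k) = gamma(k) / gamma(0). Sigma^2 cancels.
  numerator   = (1)*(-0.779) + (-0.779)*(0.151) = -0.896629.
  denominator = (1)^2 + (-0.779)^2 + (0.151)^2 = 1.629642.
  rho(1) = -0.896629 / 1.629642 = -0.5502.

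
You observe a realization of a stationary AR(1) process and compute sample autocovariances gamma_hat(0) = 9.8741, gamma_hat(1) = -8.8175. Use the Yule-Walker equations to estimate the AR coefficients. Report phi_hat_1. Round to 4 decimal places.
\hat\phi_{1} = -0.8930

The Yule-Walker equations for an AR(p) process read, in matrix form,
  Gamma_p phi = r_p,   with   (Gamma_p)_{ij} = gamma(|i - j|),
                       (r_p)_i = gamma(i),   i,j = 1..p.
Substitute the sample gammas (Toeplitz matrix and right-hand side of size 1):
  Gamma_p = [[9.8741]]
  r_p     = [-8.8175]
With p = 1 this is the single equation gamma(0) phi_1 = gamma(1):
  phi_hat_1 = gamma(1) / gamma(0) = -8.8175 / 9.8741 = -0.8930.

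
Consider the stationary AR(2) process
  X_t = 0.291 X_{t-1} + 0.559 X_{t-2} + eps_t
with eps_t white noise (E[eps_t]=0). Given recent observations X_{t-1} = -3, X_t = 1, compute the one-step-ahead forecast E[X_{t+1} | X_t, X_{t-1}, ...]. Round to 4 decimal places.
E[X_{t+1} \mid \mathcal F_t] = -1.3860

For an AR(p) model X_t = c + sum_i phi_i X_{t-i} + eps_t, the
one-step-ahead conditional mean is
  E[X_{t+1} | X_t, ...] = c + sum_i phi_i X_{t+1-i}.
Substitute known values:
  E[X_{t+1} | ...] = (0.291) * (1) + (0.559) * (-3)
                   = -1.3860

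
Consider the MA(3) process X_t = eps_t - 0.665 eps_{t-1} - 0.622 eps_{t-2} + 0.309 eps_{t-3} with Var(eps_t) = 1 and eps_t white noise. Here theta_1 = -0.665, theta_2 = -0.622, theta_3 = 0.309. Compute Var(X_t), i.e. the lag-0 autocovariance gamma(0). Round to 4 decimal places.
\gamma(0) = 1.9246

For an MA(q) process X_t = eps_t + sum_i theta_i eps_{t-i} with
Var(eps_t) = sigma^2, the variance is
  gamma(0) = sigma^2 * (1 + sum_i theta_i^2).
  sum_i theta_i^2 = (-0.665)^2 + (-0.622)^2 + (0.309)^2 = 0.442225 + 0.386884 + 0.095481 = 0.92459.
  gamma(0) = 1 * (1 + 0.92459) = 1 * 1.92459 = 1.92459, which rounds to 1.9246.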